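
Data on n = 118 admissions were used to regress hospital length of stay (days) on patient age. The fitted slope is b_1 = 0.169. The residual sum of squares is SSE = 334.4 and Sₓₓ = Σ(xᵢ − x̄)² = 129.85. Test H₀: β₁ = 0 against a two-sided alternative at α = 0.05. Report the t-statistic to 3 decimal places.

t = 1.134

MSE = SSE/(n − 2) = 334.4/116 = 2.88276.
SE(b_1) = √(MSE/Sₓₓ) = √(2.88276/129.85) = 0.148999.
t = 0.169 / 0.148999 = 1.134.
df = n − 2 = 116.
Two-sided p ≈ 0.2590, which is ≥ 0.05, so fail to reject H₀.
The data do not give significant evidence of an association between patient age and hospital length of stay.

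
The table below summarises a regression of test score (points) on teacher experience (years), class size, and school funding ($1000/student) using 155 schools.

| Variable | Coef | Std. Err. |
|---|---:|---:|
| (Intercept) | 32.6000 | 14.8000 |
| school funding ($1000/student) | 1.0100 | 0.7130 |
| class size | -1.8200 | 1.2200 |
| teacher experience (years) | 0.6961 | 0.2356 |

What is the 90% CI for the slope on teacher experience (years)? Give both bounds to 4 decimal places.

Read off: b = 0.6961, SE = 0.2356 for teacher experience (years).
df = n − k − 1 = 155 − 3 − 1 = 151.
t* = t_{0.05, 151} = 1.655007.
Margin = t* × SE = 1.655007 × 0.2356 = 0.389920.
CI: 0.6961 ± 0.389920 → (0.3062, 1.0860).

(0.3062, 1.0860)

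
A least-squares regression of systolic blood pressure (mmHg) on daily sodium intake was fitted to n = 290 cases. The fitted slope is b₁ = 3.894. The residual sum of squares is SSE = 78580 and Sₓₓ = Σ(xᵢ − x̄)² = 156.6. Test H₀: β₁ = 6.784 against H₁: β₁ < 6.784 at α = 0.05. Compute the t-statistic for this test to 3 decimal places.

MSE = SSE/(n − 2) = 78580/288 = 272.847.
SE(b₁) = √(MSE/Sₓₓ) = √(272.847/156.6) = 1.31997.
t = (3.894 − 6.784) / 1.31997 = -2.189.
df = n − 2 = 288.
One-sided p ≈ 0.0147, which is < 0.05, so reject H₀.
There is evidence that the true slope on daily sodium intake is below 6.784 mmHg per unit.

t = -2.189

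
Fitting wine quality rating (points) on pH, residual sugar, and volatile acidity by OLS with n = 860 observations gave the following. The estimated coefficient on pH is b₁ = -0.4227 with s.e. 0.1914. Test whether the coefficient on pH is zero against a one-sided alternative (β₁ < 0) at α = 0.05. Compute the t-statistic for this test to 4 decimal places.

H₀: β₁ = 0 vs H₁: β₁ < 0.
t = (b₁ − β₁⁰)/SE = -0.4227 / 0.1914 = -2.2085.
df = n − k − 1 = 860 − 3 − 1 = 856.
One-sided p ≈ 0.0137, which is < 0.05, so reject H₀.
There is evidence that the true slope on pH is negative, holding the other predictors fixed.

t = -2.2085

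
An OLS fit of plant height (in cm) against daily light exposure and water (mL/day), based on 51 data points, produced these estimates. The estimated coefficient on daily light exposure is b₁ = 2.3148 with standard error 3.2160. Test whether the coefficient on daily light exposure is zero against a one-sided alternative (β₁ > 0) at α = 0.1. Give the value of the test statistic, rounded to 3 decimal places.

t = 0.720

H₀: β₁ = 0 vs H₁: β₁ > 0.
t = (b₁ − β₁⁰)/SE = 2.3148 / 3.2160 = 0.720.
df = n − k − 1 = 51 − 2 − 1 = 48.
One-sided p ≈ 0.2376, which is ≥ 0.1, so fail to reject H₀.
The data do not give significant evidence that the true slope on daily light exposure is positive, holding the other predictors fixed.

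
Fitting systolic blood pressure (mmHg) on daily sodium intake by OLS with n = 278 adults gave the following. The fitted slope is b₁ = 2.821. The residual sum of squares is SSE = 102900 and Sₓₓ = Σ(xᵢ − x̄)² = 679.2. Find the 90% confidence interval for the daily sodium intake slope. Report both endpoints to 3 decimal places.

(1.598, 4.044)

MSE = SSE/(n − 2) = 102900/276 = 372.826.
SE(b₁) = √(MSE/Sₓₓ) = √(372.826/679.2) = 0.740891.
df = n − 2 = 276.
t* = t_{0.05, 276} = 1.650393.
Margin = t* × SE = 1.650393 × 0.740891 = 1.22276.
CI: 2.821 ± 1.22276 → (1.598, 4.044).
With 90% confidence, each one-unit increase in daily sodium intake is associated with a change of between 1.598 and 4.044 mmHg in systolic blood pressure.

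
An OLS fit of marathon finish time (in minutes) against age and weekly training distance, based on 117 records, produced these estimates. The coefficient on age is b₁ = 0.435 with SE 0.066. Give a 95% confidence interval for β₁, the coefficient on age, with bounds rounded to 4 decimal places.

(0.3043, 0.5657)

df = n − k − 1 = 117 − 2 − 1 = 114.
t* = t_{0.025, 114} = 1.980992.
Margin = t* × SE = 1.980992 × 0.066 = 0.130745.
CI: 0.435 ± 0.130745 → (0.3043, 0.5657).
With 95% confidence, each one-unit increase in age is associated with a change of between 0.3043 and 0.5657 minutes in marathon finish time, holding the other predictors fixed.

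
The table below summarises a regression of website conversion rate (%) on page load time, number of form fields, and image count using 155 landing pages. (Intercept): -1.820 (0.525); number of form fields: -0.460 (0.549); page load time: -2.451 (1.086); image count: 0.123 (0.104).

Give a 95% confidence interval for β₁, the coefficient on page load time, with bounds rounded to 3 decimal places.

Read off: b = -2.451, SE = 1.086 for page load time.
df = n − k − 1 = 155 − 3 − 1 = 151.
t* = t_{0.025, 151} = 1.975799.
Margin = t* × SE = 1.975799 × 1.086 = 2.14572.
CI: -2.451 ± 2.14572 → (-4.597, -0.305).

(-4.597, -0.305)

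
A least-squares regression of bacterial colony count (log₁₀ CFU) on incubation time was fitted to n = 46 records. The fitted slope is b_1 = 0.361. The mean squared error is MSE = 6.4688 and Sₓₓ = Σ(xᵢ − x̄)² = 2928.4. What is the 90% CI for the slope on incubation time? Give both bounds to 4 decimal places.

(0.2820, 0.4400)

SE(b_1) = √(MSE/Sₓₓ) = √(6.4688/2928.4) = 0.0469999.
df = n − 2 = 44.
t* = t_{0.05, 44} = 1.68023.
Margin = t* × SE = 1.68023 × 0.0469999 = 0.078971.
CI: 0.361 ± 0.078971 → (0.2820, 0.4400).
With 90% confidence, each one-unit increase in incubation time is associated with a change of between 0.2820 and 0.4400 log₁₀ CFU in bacterial colony count.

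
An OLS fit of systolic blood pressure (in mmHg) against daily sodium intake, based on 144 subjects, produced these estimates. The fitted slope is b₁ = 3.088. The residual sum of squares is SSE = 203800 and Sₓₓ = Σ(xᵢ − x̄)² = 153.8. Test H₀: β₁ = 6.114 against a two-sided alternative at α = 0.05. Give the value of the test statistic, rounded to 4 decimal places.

t = -0.9906

MSE = SSE/(n − 2) = 203800/142 = 1435.21.
SE(b₁) = √(MSE/Sₓₓ) = √(1435.21/153.8) = 3.05478.
t = (3.088 − 6.114) / 3.05478 = -0.9906.
df = n − 2 = 142.
Two-sided p ≈ 0.3236, which is ≥ 0.05, so fail to reject H₀.
The data are consistent with a true slope of 6.114 mmHg per unit of daily sodium intake.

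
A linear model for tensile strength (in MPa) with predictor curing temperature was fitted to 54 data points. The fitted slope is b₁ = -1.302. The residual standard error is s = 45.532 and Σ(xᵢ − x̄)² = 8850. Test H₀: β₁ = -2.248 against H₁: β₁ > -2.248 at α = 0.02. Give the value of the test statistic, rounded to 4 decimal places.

SE(b₁) = s/√Sₓₓ = 45.532/√8850 = 0.484.
t = (-1.302 − (-2.248)) / 0.484 = 1.9545.
df = n − 2 = 52.
One-sided p ≈ 0.0280, which is ≥ 0.02, so fail to reject H₀.
The data do not give significant evidence that the true slope on curing temperature exceeds -2.248 MPa per unit.

t = 1.9545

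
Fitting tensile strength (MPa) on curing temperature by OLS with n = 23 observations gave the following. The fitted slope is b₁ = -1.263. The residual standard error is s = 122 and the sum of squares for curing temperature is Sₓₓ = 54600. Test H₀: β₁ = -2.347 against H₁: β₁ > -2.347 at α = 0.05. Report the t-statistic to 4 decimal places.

SE(b₁) = s/√Sₓₓ = 122/√54600 = 0.522112.
t = (-1.263 − (-2.347)) / 0.522112 = 2.0762.
df = n − 2 = 21.
One-sided p ≈ 0.0252, which is < 0.05, so reject H₀.
There is evidence that the true slope on curing temperature exceeds -2.347 MPa per unit.

t = 2.0762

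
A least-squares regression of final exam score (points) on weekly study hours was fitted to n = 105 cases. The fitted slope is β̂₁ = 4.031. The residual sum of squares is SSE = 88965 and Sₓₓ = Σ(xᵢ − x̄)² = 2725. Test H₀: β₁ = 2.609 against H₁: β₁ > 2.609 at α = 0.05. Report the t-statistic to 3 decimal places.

t = 2.526

MSE = SSE/(n − 2) = 88965/103 = 863.738.
SE(β̂₁) = √(MSE/Sₓₓ) = √(863.738/2725) = 0.562999.
t = (4.031 − 2.609) / 0.562999 = 2.526.
df = n − 2 = 103.
One-sided p ≈ 0.0065, which is < 0.05, so reject H₀.
There is evidence that the true slope on weekly study hours exceeds 2.609 points per unit.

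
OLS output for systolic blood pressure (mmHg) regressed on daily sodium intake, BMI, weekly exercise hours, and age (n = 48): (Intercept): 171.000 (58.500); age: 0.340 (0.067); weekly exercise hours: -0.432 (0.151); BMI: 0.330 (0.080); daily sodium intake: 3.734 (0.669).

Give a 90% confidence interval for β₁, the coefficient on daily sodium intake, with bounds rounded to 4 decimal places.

Read off: b = 3.734, SE = 0.669 for daily sodium intake.
df = n − k − 1 = 48 − 4 − 1 = 43.
t* = t_{0.05, 43} = 1.681071.
Margin = t* × SE = 1.681071 × 0.669 = 1.124636.
CI: 3.734 ± 1.124636 → (2.6094, 4.8586).

(2.6094, 4.8586)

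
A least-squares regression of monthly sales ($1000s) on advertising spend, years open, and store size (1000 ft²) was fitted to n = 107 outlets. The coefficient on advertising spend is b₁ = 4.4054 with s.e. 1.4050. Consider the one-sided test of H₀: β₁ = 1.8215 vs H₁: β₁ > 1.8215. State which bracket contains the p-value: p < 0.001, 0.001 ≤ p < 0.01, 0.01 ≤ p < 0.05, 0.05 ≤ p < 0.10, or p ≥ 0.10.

0.01 ≤ p < 0.05

t = (4.4054 − 1.8215) / 1.4050 = 1.839.
df = n − k − 1 = 107 − 3 − 1 = 103.
One-sided p = P(T_{103} > t) ≈ 0.0344.
So 0.01 ≤ p < 0.05.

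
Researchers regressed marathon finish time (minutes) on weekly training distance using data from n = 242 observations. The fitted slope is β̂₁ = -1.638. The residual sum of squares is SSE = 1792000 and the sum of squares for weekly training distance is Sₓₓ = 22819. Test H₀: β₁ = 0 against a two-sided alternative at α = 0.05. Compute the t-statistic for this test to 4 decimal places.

MSE = SSE/(n − 2) = 1792000/240 = 7466.67.
SE(β̂₁) = √(MSE/Sₓₓ) = √(7466.67/22819) = 0.572025.
t = -1.638 / 0.572025 = -2.8635.
df = n − 2 = 240.
Two-sided p ≈ 0.0046, which is < 0.05, so reject H₀.
There is evidence that weekly training distance is associated with marathon finish time.

t = -2.8635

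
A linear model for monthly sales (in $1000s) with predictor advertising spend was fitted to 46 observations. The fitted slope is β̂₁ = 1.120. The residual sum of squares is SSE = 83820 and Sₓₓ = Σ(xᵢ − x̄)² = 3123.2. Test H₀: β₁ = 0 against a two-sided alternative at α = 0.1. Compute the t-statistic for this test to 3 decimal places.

MSE = SSE/(n − 2) = 83820/44 = 1905.
SE(β̂₁) = √(MSE/Sₓₓ) = √(1905/3123.2) = 0.780994.
t = 1.120 / 0.780994 = 1.434.
df = n − 2 = 44.
Two-sided p ≈ 0.1586, which is ≥ 0.1, so fail to reject H₀.
The data do not give significant evidence of an association between advertising spend and monthly sales.

t = 1.434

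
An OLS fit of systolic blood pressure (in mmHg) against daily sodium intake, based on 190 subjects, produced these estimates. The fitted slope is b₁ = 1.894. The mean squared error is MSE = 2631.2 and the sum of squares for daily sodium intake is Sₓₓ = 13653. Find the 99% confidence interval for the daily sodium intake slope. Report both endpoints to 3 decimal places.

SE(b₁) = √(MSE/Sₓₓ) = √(2631.2/13653) = 0.438998.
df = n − 2 = 188.
t* = t_{0.005, 188} = 2.602233.
Margin = t* × SE = 2.602233 × 0.438998 = 1.14238.
CI: 1.894 ± 1.14238 → (0.752, 3.036).
With 99% confidence, each one-unit increase in daily sodium intake is associated with a change of between 0.752 and 3.036 mmHg in systolic blood pressure.

(0.752, 3.036)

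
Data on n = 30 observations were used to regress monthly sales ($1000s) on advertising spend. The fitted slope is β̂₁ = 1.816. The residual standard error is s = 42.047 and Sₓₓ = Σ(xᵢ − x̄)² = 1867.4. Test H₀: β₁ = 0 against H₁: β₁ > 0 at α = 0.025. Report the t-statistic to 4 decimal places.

SE(β̂₁) = s/√Sₓₓ = 42.047/√1867.4 = 0.973008.
t = 1.816 / 0.973008 = 1.8664.
df = n − 2 = 28.
One-sided p ≈ 0.0362, which is ≥ 0.025, so fail to reject H₀.
The data do not give significant evidence that the true slope on advertising spend is positive.

t = 1.8664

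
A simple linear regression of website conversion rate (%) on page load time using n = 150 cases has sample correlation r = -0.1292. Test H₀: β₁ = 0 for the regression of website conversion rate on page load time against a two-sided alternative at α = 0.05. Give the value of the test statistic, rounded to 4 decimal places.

t = -1.5851

t = r·√(n − 2)/√(1 − r²) = -0.1292·√148/√0.983307 = -1.5851.
df = n − 2 = 148.
Two-sided p ≈ 0.1151, which is ≥ 0.05, so fail to reject H₀.
The data do not give significant evidence of a linear association between page load time and website conversion rate.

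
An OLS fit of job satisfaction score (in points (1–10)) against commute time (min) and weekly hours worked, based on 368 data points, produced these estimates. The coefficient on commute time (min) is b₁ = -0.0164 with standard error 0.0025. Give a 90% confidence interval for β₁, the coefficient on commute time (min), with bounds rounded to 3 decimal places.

(-0.021, -0.012)

df = n − k − 1 = 368 − 2 − 1 = 365.
t* = t_{0.05, 365} = 1.649039.
Margin = t* × SE = 1.649039 × 0.0025 = 0.00412.
CI: -0.0164 ± 0.00412 → (-0.021, -0.012).
With 90% confidence, each one-unit increase in commute time (min) is associated with a change of between -0.021 and -0.012 points (1–10) in job satisfaction score, holding the other predictors fixed.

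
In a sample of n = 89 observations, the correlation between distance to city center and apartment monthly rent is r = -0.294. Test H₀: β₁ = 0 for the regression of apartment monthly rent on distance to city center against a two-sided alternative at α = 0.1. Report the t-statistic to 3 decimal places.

t = r·√(n − 2)/√(1 − r²) = -0.294·√87/√0.913564 = -2.869.
df = n − 2 = 87.
Two-sided p ≈ 0.0052, which is < 0.1, so reject H₀.
There is evidence of a linear association between distance to city center and apartment monthly rent.

t = -2.869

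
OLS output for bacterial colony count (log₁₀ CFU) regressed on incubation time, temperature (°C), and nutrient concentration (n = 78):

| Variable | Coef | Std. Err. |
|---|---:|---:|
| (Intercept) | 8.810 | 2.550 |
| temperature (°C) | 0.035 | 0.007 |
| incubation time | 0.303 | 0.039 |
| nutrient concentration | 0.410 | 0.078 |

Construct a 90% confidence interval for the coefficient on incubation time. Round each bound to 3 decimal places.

(0.238, 0.368)

Read off: b = 0.303, SE = 0.039 for incubation time.
df = n − k − 1 = 78 − 3 − 1 = 74.
t* = t_{0.05, 74} = 1.665707.
Margin = t* × SE = 1.665707 × 0.039 = 0.06496.
CI: 0.303 ± 0.06496 → (0.238, 0.368).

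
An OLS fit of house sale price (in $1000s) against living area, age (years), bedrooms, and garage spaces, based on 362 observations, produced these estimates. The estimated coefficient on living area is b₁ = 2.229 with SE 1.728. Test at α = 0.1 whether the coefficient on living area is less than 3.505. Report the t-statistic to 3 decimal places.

H₀: β₁ = 3.505 vs H₁: β₁ < 3.505.
t = (b₁ − β₁⁰)/SE = (2.229 − 3.505) / 1.728 = -0.738.
df = n − k − 1 = 362 − 4 − 1 = 357.
One-sided p ≈ 0.2304, which is ≥ 0.1, so fail to reject H₀.
The data do not give significant evidence that the true slope on living area is below 3.505 $1000s per unit, holding the other predictors fixed.

t = -0.738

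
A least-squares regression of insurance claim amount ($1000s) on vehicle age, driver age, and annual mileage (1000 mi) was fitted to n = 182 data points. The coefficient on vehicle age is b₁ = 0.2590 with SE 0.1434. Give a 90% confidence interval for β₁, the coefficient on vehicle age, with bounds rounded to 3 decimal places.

df = n − k − 1 = 182 − 3 − 1 = 178.
t* = t_{0.05, 178} = 1.653459.
Margin = t* × SE = 1.653459 × 0.1434 = 0.23711.
CI: 0.2590 ± 0.23711 → (0.022, 0.496).
With 90% confidence, each one-unit increase in vehicle age is associated with a change of between 0.022 and 0.496 $1000s in insurance claim amount, holding the other predictors fixed.

(0.022, 0.496)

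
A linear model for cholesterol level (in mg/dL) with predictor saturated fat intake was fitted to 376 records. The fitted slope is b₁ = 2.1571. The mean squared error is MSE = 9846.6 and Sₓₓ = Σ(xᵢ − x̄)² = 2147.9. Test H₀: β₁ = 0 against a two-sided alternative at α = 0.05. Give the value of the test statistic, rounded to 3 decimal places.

SE(b₁) = √(MSE/Sₓₓ) = √(9846.6/2147.9) = 2.1411.
t = 2.1571 / 2.1411 = 1.007.
df = n − 2 = 374.
Two-sided p ≈ 0.3144, which is ≥ 0.05, so fail to reject H₀.
The data do not give significant evidence of an association between saturated fat intake and cholesterol level.

t = 1.007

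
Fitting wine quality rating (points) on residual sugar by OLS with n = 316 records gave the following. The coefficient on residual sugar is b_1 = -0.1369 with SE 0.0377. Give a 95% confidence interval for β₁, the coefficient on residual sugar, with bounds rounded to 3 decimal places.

df = n − 2 = 316 − 2 = 314.
t* = t_{0.025, 314} = 1.967548.
Margin = t* × SE = 1.967548 × 0.0377 = 0.07418.
CI: -0.1369 ± 0.07418 → (-0.211, -0.063).
With 95% confidence, each one-unit increase in residual sugar is associated with a change of between -0.211 and -0.063 points in wine quality rating.

(-0.211, -0.063)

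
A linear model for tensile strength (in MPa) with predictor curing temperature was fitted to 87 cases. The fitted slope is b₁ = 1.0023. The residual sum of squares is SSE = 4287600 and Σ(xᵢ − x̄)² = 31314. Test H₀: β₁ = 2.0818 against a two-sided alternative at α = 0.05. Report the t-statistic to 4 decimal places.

t = -0.8505

MSE = SSE/(n − 2) = 4287600/85 = 50442.4.
SE(b₁) = √(MSE/Sₓₓ) = √(50442.4/31314) = 1.2692.
t = (1.0023 − 2.0818) / 1.2692 = -0.8505.
df = n − 2 = 85.
Two-sided p ≈ 0.3974, which is ≥ 0.05, so fail to reject H₀.
The data are consistent with a true slope of 2.0818 MPa per unit of curing temperature.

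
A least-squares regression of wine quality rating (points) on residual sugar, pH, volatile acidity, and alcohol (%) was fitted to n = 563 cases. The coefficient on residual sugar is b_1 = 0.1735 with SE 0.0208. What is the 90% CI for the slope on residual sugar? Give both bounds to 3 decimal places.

(0.139, 0.208)

df = n − k − 1 = 563 − 4 − 1 = 558.
t* = t_{0.05, 558} = 1.647589.
Margin = t* × SE = 1.647589 × 0.0208 = 0.03427.
CI: 0.1735 ± 0.03427 → (0.139, 0.208).
With 90% confidence, each one-unit increase in residual sugar is associated with a change of between 0.139 and 0.208 points in wine quality rating, holding the other predictors fixed.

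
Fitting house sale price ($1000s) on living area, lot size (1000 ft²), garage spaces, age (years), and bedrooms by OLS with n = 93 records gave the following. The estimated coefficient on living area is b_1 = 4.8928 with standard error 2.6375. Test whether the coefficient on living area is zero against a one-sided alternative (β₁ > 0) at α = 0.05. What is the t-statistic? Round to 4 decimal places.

t = 1.8551

H₀: β₁ = 0 vs H₁: β₁ > 0.
t = (b_1 − β₁⁰)/SE = 4.8928 / 2.6375 = 1.8551.
df = n − k − 1 = 93 − 5 − 1 = 87.
One-sided p ≈ 0.0335, which is < 0.05, so reject H₀.
There is evidence that the true slope on living area is positive, holding the other predictors fixed.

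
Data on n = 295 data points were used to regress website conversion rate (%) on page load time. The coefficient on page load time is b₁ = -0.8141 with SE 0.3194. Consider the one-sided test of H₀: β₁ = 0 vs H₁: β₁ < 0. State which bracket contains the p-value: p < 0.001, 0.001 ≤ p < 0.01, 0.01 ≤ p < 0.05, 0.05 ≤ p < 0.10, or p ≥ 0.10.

t = -0.8141 / 0.3194 = -2.549.
df = n − 2 = 295 − 2 = 293.
One-sided p = P(T_{293} < t) ≈ 0.0057.
So 0.001 ≤ p < 0.01.

0.001 ≤ p < 0.01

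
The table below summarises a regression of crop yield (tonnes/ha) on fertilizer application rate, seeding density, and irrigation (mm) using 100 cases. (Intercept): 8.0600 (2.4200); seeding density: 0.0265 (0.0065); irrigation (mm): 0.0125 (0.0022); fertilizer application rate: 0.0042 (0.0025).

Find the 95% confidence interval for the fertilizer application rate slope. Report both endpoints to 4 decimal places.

Read off: b = 0.0042, SE = 0.0025 for fertilizer application rate.
df = n − k − 1 = 100 − 3 − 1 = 96.
t* = t_{0.025, 96} = 1.984984.
Margin = t* × SE = 1.984984 × 0.0025 = 0.004962.
CI: 0.0042 ± 0.004962 → (-0.0008, 0.0092).

(-0.0008, 0.0092)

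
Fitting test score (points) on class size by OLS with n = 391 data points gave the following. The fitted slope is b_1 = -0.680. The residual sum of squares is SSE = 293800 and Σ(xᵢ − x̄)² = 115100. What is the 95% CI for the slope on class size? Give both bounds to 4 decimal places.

MSE = SSE/(n − 2) = 293800/389 = 755.27.
SE(b_1) = √(MSE/Sₓₓ) = √(755.27/115100) = 0.0810053.
df = n − 2 = 389.
t* = t_{0.025, 389} = 1.966081.
Margin = t* × SE = 1.966081 × 0.0810053 = 0.159263.
CI: -0.680 ± 0.159263 → (-0.8393, -0.5207).
With 95% confidence, each one-unit increase in class size is associated with a change of between -0.8393 and -0.5207 points in test score.

(-0.8393, -0.5207)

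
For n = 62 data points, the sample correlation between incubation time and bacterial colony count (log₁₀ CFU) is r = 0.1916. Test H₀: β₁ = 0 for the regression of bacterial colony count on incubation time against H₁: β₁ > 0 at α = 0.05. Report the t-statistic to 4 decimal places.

t = 1.5121

t = r·√(n − 2)/√(1 − r²) = 0.1916·√60/√0.963289 = 1.5121.
df = n − 2 = 60.
One-sided p ≈ 0.0679, which is ≥ 0.05, so fail to reject H₀.
The data do not give significant evidence of a linear association between incubation time and bacterial colony count.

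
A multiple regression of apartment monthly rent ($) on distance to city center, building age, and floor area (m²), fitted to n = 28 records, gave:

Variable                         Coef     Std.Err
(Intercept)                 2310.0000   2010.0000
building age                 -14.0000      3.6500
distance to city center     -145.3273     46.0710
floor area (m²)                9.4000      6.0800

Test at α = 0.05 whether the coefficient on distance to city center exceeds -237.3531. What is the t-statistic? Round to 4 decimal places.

Read off: b = -145.3273, SE = 46.0710 for distance to city center.
H₀: β₁ = -237.3531 vs H₁: β₁ > -237.3531.
t = (-145.3273 − (-237.3531)) / 46.0710 = 1.9975.
df = n − k − 1 = 28 − 3 − 1 = 24.
One-sided p ≈ 0.0286, which is < 0.05, so reject H₀.
There is evidence that the true slope on distance to city center exceeds -237.3531 $ per unit, holding the other predictors fixed.

t = 1.9975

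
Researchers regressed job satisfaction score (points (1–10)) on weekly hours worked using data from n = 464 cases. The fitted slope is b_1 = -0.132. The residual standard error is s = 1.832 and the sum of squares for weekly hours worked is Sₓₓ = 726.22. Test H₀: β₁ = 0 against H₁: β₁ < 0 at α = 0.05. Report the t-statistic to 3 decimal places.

SE(b_1) = s/√Sₓₓ = 1.832/√726.22 = 0.0679816.
t = -0.132 / 0.0679816 = -1.942.
df = n − 2 = 462.
One-sided p ≈ 0.0264, which is < 0.05, so reject H₀.
There is evidence that the true slope on weekly hours worked is negative.

t = -1.942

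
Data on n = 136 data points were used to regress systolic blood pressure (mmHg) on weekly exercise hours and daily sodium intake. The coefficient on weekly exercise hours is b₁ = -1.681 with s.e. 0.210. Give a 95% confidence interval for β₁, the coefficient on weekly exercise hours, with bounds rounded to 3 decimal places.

df = n − k − 1 = 136 − 2 − 1 = 133.
t* = t_{0.025, 133} = 1.977961.
Margin = t* × SE = 1.977961 × 0.210 = 0.41537.
CI: -1.681 ± 0.41537 → (-2.096, -1.266).
With 95% confidence, each one-unit increase in weekly exercise hours is associated with a change of between -2.096 and -1.266 mmHg in systolic blood pressure, holding the other predictors fixed.

(-2.096, -1.266)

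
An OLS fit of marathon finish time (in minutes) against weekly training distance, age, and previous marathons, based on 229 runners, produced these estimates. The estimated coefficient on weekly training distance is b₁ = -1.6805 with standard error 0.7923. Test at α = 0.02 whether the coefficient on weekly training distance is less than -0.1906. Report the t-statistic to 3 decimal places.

H₀: β₁ = -0.1906 vs H₁: β₁ < -0.1906.
t = (b₁ − β₁⁰)/SE = (-1.6805 − (-0.1906)) / 0.7923 = -1.880.
df = n − k − 1 = 229 − 3 − 1 = 225.
One-sided p ≈ 0.0307, which is ≥ 0.02, so fail to reject H₀.
The data do not give significant evidence that the true slope on weekly training distance is below -0.1906 minutes per unit, holding the other predictors fixed.

t = -1.880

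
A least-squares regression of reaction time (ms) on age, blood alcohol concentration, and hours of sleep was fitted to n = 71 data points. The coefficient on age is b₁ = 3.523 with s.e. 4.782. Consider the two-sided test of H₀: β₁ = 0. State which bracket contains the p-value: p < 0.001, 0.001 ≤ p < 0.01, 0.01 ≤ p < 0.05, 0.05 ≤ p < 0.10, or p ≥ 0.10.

t = 3.523 / 4.782 = 0.737.
df = n − k − 1 = 71 − 3 − 1 = 67.
Two-sided p = 2·P(T_{67} > |t|) ≈ 0.4639.
So p ≥ 0.10.

p ≥ 0.10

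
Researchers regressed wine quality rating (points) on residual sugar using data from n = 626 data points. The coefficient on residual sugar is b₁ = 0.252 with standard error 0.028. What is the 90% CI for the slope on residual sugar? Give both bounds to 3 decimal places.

(0.206, 0.298)

df = n − 2 = 626 − 2 = 624.
t* = t_{0.05, 624} = 1.647299.
Margin = t* × SE = 1.647299 × 0.028 = 0.04612.
CI: 0.252 ± 0.04612 → (0.206, 0.298).
With 90% confidence, each one-unit increase in residual sugar is associated with a change of between 0.206 and 0.298 points in wine quality rating.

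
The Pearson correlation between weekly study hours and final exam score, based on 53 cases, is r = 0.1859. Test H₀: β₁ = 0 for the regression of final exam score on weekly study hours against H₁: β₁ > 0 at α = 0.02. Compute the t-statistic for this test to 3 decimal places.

t = 1.351

t = r·√(n − 2)/√(1 − r²) = 0.1859·√51/√0.965441 = 1.351.
df = n − 2 = 51.
One-sided p ≈ 0.0913, which is ≥ 0.02, so fail to reject H₀.
The data do not give significant evidence of a linear association between weekly study hours and final exam score.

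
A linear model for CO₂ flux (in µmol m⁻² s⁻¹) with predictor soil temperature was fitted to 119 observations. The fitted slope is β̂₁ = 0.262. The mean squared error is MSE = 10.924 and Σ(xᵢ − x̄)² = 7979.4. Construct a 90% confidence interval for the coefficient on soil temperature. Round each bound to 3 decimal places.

(0.201, 0.323)

SE(β̂₁) = √(MSE/Sₓₓ) = √(10.924/7979.4) = 0.0370003.
df = n − 2 = 117.
t* = t_{0.05, 117} = 1.657982.
Margin = t* × SE = 1.657982 × 0.0370003 = 0.06135.
CI: 0.262 ± 0.06135 → (0.201, 0.323).
With 90% confidence, each one-unit increase in soil temperature is associated with a change of between 0.201 and 0.323 µmol m⁻² s⁻¹ in CO₂ flux.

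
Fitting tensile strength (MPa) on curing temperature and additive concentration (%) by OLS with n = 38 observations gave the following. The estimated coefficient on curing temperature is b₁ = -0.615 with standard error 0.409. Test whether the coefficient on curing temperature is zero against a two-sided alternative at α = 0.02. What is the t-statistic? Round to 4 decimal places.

t = -1.5037

H₀: β₁ = 0 vs H₁: β₁ ≠ 0.
t = (b₁ − β₁⁰)/SE = -0.615 / 0.409 = -1.5037.
df = n − k − 1 = 38 − 2 − 1 = 35.
Two-sided p ≈ 0.1416, which is ≥ 0.02, so fail to reject H₀.
The data do not give significant evidence of an association between curing temperature and tensile strength, after adjusting for the other predictors.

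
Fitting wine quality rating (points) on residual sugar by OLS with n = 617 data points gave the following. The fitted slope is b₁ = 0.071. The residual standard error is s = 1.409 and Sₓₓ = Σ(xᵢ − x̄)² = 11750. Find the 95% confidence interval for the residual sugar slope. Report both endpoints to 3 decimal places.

(0.045, 0.097)

SE(b₁) = s/√Sₓₓ = 1.409/√11750 = 0.0129985.
df = n − 2 = 615.
t* = t_{0.025, 615} = 1.963829.
Margin = t* × SE = 1.963829 × 0.0129985 = 0.02553.
CI: 0.071 ± 0.02553 → (0.045, 0.097).
With 95% confidence, each one-unit increase in residual sugar is associated with a change of between 0.045 and 0.097 points in wine quality rating.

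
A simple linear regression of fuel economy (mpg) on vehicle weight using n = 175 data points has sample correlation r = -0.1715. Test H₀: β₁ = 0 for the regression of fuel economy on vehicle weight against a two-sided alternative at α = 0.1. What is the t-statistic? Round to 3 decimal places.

t = r·√(n − 2)/√(1 − r²) = -0.1715·√173/√0.970588 = -2.290.
df = n − 2 = 173.
Two-sided p ≈ 0.0232, which is < 0.1, so reject H₀.
There is evidence of a linear association between vehicle weight and fuel economy.

t = -2.290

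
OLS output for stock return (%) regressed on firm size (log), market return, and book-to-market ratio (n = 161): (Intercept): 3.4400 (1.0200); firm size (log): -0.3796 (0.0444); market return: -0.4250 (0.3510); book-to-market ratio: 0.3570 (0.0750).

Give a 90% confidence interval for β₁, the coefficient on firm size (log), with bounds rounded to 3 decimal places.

Read off: b = -0.3796, SE = 0.0444 for firm size (log).
df = n − k − 1 = 161 − 3 − 1 = 157.
t* = t_{0.05, 157} = 1.654617.
Margin = t* × SE = 1.654617 × 0.0444 = 0.07346.
CI: -0.3796 ± 0.07346 → (-0.453, -0.306).

(-0.453, -0.306)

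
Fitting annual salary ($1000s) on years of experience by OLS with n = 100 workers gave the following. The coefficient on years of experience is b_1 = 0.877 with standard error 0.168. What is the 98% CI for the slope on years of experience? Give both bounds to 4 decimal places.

df = n − 2 = 100 − 2 = 98.
t* = t_{0.01, 98} = 2.365002.
Margin = t* × SE = 2.365002 × 0.168 = 0.397320.
CI: 0.877 ± 0.397320 → (0.4797, 1.2743).
With 98% confidence, each one-unit increase in years of experience is associated with a change of between 0.4797 and 1.2743 $1000s in annual salary.

(0.4797, 1.2743)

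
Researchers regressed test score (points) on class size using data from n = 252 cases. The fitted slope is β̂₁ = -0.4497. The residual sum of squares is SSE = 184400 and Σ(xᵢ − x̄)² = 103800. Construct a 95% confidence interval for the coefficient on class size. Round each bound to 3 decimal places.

MSE = SSE/(n − 2) = 184400/250 = 737.6.
SE(β̂₁) = √(MSE/Sₓₓ) = √(737.6/103800) = 0.0842969.
df = n − 2 = 250.
t* = t_{0.025, 250} = 1.969498.
Margin = t* × SE = 1.969498 × 0.0842969 = 0.16602.
CI: -0.4497 ± 0.16602 → (-0.616, -0.284).
With 95% confidence, each one-unit increase in class size is associated with a change of between -0.616 and -0.284 points in test score.

(-0.616, -0.284)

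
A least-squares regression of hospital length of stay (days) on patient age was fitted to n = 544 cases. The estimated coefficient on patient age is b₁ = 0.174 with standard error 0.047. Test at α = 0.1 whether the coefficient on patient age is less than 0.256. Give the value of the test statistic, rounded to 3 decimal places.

t = -1.745

H₀: β₁ = 0.256 vs H₁: β₁ < 0.256.
t = (b₁ − β₁⁰)/SE = (0.174 − 0.256) / 0.047 = -1.745.
df = n − 2 = 544 − 2 = 542.
One-sided p ≈ 0.0408, which is < 0.1, so reject H₀.
There is evidence that the true slope on patient age is below 0.256 days per unit.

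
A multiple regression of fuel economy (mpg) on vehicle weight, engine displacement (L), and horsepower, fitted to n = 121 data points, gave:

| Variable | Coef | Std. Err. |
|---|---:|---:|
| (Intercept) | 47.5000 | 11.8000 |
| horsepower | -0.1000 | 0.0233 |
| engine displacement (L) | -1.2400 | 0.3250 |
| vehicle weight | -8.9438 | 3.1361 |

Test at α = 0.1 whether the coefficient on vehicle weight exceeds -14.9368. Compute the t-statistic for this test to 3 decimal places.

t = 1.911

Read off: b = -8.9438, SE = 3.1361 for vehicle weight.
H₀: β₁ = -14.9368 vs H₁: β₁ > -14.9368.
t = (-8.9438 − (-14.9368)) / 3.1361 = 1.911.
df = n − k − 1 = 121 − 3 − 1 = 117.
One-sided p ≈ 0.0292, which is < 0.1, so reject H₀.
There is evidence that the true slope on vehicle weight exceeds -14.9368 mpg per unit, holding the other predictors fixed.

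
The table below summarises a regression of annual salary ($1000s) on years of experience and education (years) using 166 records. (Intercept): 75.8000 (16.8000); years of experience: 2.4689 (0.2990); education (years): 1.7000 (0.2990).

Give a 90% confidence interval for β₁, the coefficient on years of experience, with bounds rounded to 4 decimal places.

(1.9743, 2.9635)

Read off: b = 2.4689, SE = 0.2990 for years of experience.
df = n − k − 1 = 166 − 2 − 1 = 163.
t* = t_{0.05, 163} = 1.654256.
Margin = t* × SE = 1.654256 × 0.2990 = 0.494622.
CI: 2.4689 ± 0.494622 → (1.9743, 2.9635).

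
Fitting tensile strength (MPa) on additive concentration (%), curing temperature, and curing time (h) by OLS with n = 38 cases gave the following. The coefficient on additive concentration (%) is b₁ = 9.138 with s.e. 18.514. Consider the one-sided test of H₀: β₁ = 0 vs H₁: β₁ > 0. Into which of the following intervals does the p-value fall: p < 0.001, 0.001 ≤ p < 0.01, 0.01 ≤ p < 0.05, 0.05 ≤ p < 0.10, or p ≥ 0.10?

t = 9.138 / 18.514 = 0.494.
df = n − k − 1 = 38 − 3 − 1 = 34.
One-sided p = P(T_{34} > t) ≈ 0.3124.
So p ≥ 0.10.

p ≥ 0.10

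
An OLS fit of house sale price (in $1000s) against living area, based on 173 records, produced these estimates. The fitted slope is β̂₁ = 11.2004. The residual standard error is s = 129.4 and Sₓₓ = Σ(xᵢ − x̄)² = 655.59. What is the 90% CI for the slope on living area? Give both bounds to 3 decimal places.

SE(β̂₁) = s/√Sₓₓ = 129.4/√655.59 = 5.0538.
df = n − 2 = 171.
t* = t_{0.05, 171} = 1.653813.
Margin = t* × SE = 1.653813 × 5.0538 = 8.35804.
CI: 11.2004 ± 8.35804 → (2.842, 19.558).
With 90% confidence, each one-unit increase in living area is associated with a change of between 2.842 and 19.558 $1000s in house sale price.

(2.842, 19.558)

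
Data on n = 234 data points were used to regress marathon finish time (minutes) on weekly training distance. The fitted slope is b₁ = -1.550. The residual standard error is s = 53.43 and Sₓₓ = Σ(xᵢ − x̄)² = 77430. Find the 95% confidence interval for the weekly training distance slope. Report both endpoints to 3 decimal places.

SE(b₁) = s/√Sₓₓ = 53.43/√77430 = 0.192013.
df = n − 2 = 232.
t* = t_{0.025, 232} = 1.970242.
Margin = t* × SE = 1.970242 × 0.192013 = 0.37831.
CI: -1.550 ± 0.37831 → (-1.928, -1.172).
With 95% confidence, each one-unit increase in weekly training distance is associated with a change of between -1.928 and -1.172 minutes in marathon finish time.

(-1.928, -1.172)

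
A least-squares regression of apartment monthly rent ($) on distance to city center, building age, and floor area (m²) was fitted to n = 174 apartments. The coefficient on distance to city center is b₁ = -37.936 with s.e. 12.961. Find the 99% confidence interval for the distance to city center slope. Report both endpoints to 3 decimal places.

(-71.700, -4.172)

df = n − k − 1 = 174 − 3 − 1 = 170.
t* = t_{0.005, 170} = 2.605058.
Margin = t* × SE = 2.605058 × 12.961 = 33.76416.
CI: -37.936 ± 33.76416 → (-71.700, -4.172).
With 99% confidence, each one-unit increase in distance to city center is associated with a change of between -71.700 and -4.172 $ in apartment monthly rent, holding the other predictors fixed.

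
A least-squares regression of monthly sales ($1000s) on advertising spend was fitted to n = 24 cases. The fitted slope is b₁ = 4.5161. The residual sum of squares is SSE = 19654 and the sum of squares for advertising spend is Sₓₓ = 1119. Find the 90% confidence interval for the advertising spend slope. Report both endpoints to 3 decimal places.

MSE = SSE/(n − 2) = 19654/22 = 893.364.
SE(b₁) = √(MSE/Sₓₓ) = √(893.364/1119) = 0.893509.
df = n − 2 = 22.
t* = t_{0.05, 22} = 1.717144.
Margin = t* × SE = 1.717144 × 0.893509 = 1.53428.
CI: 4.5161 ± 1.53428 → (2.982, 6.050).
With 90% confidence, each one-unit increase in advertising spend is associated with a change of between 2.982 and 6.050 $1000s in monthly sales.

(2.982, 6.050)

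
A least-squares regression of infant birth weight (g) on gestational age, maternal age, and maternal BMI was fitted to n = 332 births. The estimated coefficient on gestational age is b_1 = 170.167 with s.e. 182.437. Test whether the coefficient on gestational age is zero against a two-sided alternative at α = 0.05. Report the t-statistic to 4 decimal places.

t = 0.9327

H₀: β₁ = 0 vs H₁: β₁ ≠ 0.
t = (b_1 − β₁⁰)/SE = 170.167 / 182.437 = 0.9327.
df = n − k − 1 = 332 − 3 − 1 = 328.
Two-sided p ≈ 0.3516, which is ≥ 0.05, so fail to reject H₀.
The data do not give significant evidence of an association between gestational age and infant birth weight, after adjusting for the other predictors.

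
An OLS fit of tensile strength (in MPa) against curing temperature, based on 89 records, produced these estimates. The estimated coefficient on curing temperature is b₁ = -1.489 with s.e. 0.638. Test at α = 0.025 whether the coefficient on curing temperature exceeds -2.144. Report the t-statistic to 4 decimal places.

H₀: β₁ = -2.144 vs H₁: β₁ > -2.144.
t = (b₁ − β₁⁰)/SE = (-1.489 − (-2.144)) / 0.638 = 1.0266.
df = n − 2 = 89 − 2 = 87.
One-sided p ≈ 0.1537, which is ≥ 0.025, so fail to reject H₀.
The data do not give significant evidence that the true slope on curing temperature exceeds -2.144 MPa per unit.

t = 1.0266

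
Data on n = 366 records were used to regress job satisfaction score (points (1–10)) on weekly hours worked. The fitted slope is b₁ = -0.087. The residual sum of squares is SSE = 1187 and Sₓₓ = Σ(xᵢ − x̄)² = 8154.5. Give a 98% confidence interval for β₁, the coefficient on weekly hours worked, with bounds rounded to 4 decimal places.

MSE = SSE/(n − 2) = 1187/364 = 3.26099.
SE(b₁) = √(MSE/Sₓₓ) = √(3.26099/8154.5) = 0.0199975.
df = n − 2 = 364.
t* = t_{0.01, 364} = 2.336636.
Margin = t* × SE = 2.336636 × 0.0199975 = 0.046727.
CI: -0.087 ± 0.046727 → (-0.1337, -0.0403).
With 98% confidence, each one-unit increase in weekly hours worked is associated with a change of between -0.1337 and -0.0403 points (1–10) in job satisfaction score.

(-0.1337, -0.0403)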